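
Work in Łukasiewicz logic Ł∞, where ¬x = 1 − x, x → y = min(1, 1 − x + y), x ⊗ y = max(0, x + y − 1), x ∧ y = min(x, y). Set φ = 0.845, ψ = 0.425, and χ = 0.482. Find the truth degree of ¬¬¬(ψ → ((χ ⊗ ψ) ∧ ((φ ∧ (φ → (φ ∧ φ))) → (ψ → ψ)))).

0.425

χ ⊗ ψ = max(0, 0.482 + 0.425 − 1) = max(0, -0.093) = 0.000
φ ∧ φ = min(0.845, 0.845) = 0.845
φ → (φ ∧ φ) = min(1, 1 − 0.845 + 0.845) = min(1, 1.000) = 1.000
φ ∧ (φ → (φ ∧ φ)) = min(0.845, 1.000) = 0.845
ψ → ψ = min(1, 1 − 0.425 + 0.425) = min(1, 1.000) = 1.000
(φ ∧ (φ → (φ ∧ φ))) → (ψ → ψ) = min(1, 1 − 0.845 + 1.000) = min(1, 1.155) = 1.000
(χ ⊗ ψ) ∧ ((φ ∧ (φ → (φ ∧ φ))) → (ψ → ψ)) = min(0.000, 1.000) = 0.000
ψ → ((χ ⊗ ψ) ∧ ((φ ∧ (φ → (φ ∧ φ))) → (ψ → ψ))) = min(1, 1 − 0.425 + 0.000) = min(1, 0.575) = 0.575
¬(ψ → ((χ ⊗ ψ) ∧ ((φ ∧ (φ → (φ ∧ φ))) → (ψ → ψ)))) = 1 − 0.575 = 0.425
¬¬(ψ → ((χ ⊗ ψ) ∧ ((φ ∧ (φ → (φ ∧ φ))) → (ψ → ψ)))) = 1 − 0.425 = 0.575
¬¬¬(ψ → ((χ ⊗ ψ) ∧ ((φ ∧ (φ → (φ ∧ φ))) → (ψ → ψ)))) = 1 − 0.575 = 0.425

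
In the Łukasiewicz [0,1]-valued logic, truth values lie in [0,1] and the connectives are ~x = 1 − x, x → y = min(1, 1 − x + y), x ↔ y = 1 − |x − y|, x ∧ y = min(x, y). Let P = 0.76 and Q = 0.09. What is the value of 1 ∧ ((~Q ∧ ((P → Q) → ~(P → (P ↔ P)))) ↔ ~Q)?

~Q = 1 − 0.09 = 0.91
P → Q = min(1, 1 − 0.76 + 0.09) = min(1, 0.33) = 0.33
P ↔ P = 1 − |0.76 − 0.76| = 1 − 0.00 = 1.00
P → (P ↔ P) = min(1, 1 − 0.76 + 1.00) = min(1, 1.24) = 1.00
~(P → (P ↔ P)) = 1 − 1.00 = 0.00
(P → Q) → ~(P → (P ↔ P)) = min(1, 1 − 0.33 + 0.00) = min(1, 0.67) = 0.67
~Q ∧ ((P → Q) → ~(P → (P ↔ P))) = min(0.91, 0.67) = 0.67
(~Q ∧ ((P → Q) → ~(P → (P ↔ P)))) ↔ ~Q = 1 − |0.67 − 0.91| = 1 − 0.24 = 0.76
1 ∧ ((~Q ∧ ((P → Q) → ~(P → (P ↔ P)))) ↔ ~Q) = min(1.00, 0.76) = 0.76

0.76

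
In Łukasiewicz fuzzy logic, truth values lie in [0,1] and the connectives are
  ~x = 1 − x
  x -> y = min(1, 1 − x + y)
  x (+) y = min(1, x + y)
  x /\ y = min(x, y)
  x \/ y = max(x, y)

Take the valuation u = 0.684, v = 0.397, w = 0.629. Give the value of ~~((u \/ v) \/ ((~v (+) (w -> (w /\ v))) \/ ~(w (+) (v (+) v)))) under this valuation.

u \/ v = max(0.684, 0.397) = 0.684
~v = 1 − 0.397 = 0.603
w /\ v = min(0.629, 0.397) = 0.397
w -> (w /\ v) = min(1, 1 − 0.629 + 0.397) = min(1, 0.768) = 0.768
~v (+) (w -> (w /\ v)) = min(1, 0.603 + 0.768) = min(1, 1.371) = 1.000
v (+) v = min(1, 0.397 + 0.397) = min(1, 0.794) = 0.794
w (+) (v (+) v) = min(1, 0.629 + 0.794) = min(1, 1.423) = 1.000
~(w (+) (v (+) v)) = 1 − 1.000 = 0.000
(~v (+) (w -> (w /\ v))) \/ ~(w (+) (v (+) v)) = max(1.000, 0.000) = 1.000
(u \/ v) \/ ((~v (+) (w -> (w /\ v))) \/ ~(w (+) (v (+) v))) = max(0.684, 1.000) = 1.000
~((u \/ v) \/ ((~v (+) (w -> (w /\ v))) \/ ~(w (+) (v (+) v)))) = 1 − 1.000 = 0.000
~~((u \/ v) \/ ((~v (+) (w -> (w /\ v))) \/ ~(w (+) (v (+) v)))) = 1 − 0.000 = 1.000

1.000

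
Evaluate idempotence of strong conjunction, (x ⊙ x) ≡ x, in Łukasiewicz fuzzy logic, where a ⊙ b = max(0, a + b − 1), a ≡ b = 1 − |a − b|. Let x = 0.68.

0.68

x ⊙ x = max(0, 0.68 + 0.68 − 1) = max(0, 0.36) = 0.36
(x ⊙ x) ≡ x = 1 − |0.36 − 0.68| = 1 − 0.32 = 0.68
(The value 0.68 < 1 shows this instance is not satisfied; fails in Ł∞ since a ⊗ a = max(0, 2a−1) ≠ a in general.)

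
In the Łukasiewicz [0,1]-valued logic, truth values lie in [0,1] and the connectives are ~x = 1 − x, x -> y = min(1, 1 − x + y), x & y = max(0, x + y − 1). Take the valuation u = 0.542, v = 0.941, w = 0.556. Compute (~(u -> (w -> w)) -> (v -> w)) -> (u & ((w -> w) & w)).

0.098

w -> w = min(1, 1 − 0.556 + 0.556) = min(1, 1.000) = 1.000
u -> (w -> w) = min(1, 1 − 0.542 + 1.000) = min(1, 1.458) = 1.000
~(u -> (w -> w)) = 1 − 1.000 = 0.000
v -> w = min(1, 1 − 0.941 + 0.556) = min(1, 0.615) = 0.615
~(u -> (w -> w)) -> (v -> w) = min(1, 1 − 0.000 + 0.615) = min(1, 1.615) = 1.000
(w -> w) & w = max(0, 1.000 + 0.556 − 1) = max(0, 0.556) = 0.556
u & ((w -> w) & w) = max(0, 0.542 + 0.556 − 1) = max(0, 0.098) = 0.098
(~(u -> (w -> w)) -> (v -> w)) -> (u & ((w -> w) & w)) = min(1, 1 − 1.000 + 0.098) = min(1, 0.098) = 0.098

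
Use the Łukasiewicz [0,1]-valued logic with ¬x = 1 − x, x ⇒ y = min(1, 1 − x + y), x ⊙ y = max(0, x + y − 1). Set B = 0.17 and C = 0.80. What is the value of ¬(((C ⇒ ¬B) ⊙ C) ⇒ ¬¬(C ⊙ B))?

¬B = 1 − 0.17 = 0.83
C ⇒ ¬B = min(1, 1 − 0.80 + 0.83) = min(1, 1.03) = 1.00
(C ⇒ ¬B) ⊙ C = max(0, 1.00 + 0.80 − 1) = max(0, 0.80) = 0.80
C ⊙ B = max(0, 0.80 + 0.17 − 1) = max(0, -0.03) = 0.00
¬(C ⊙ B) = 1 − 0.00 = 1.00
¬¬(C ⊙ B) = 1 − 1.00 = 0.00
((C ⇒ ¬B) ⊙ C) ⇒ ¬¬(C ⊙ B) = min(1, 1 − 0.80 + 0.00) = min(1, 0.20) = 0.20
¬(((C ⇒ ¬B) ⊙ C) ⇒ ¬¬(C ⊙ B)) = 1 − 0.20 = 0.80

0.80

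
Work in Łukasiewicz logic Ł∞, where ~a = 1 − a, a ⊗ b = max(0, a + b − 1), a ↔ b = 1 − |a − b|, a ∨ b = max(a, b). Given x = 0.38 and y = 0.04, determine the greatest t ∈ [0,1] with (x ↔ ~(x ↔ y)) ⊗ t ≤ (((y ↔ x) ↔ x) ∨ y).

0.76

x ↔ y = 1 − |0.38 − 0.04| = 1 − 0.34 = 0.66
~(x ↔ y) = 1 − 0.66 = 0.34
x ↔ ~(x ↔ y) = 1 − |0.38 − 0.34| = 1 − 0.04 = 0.96
So the left factor is x ↔ ~(x ↔ y) = 0.96.
y ↔ x = 1 − |0.04 − 0.38| = 1 − 0.34 = 0.66
(y ↔ x) ↔ x = 1 − |0.66 − 0.38| = 1 − 0.28 = 0.72
((y ↔ x) ↔ x) ∨ y = max(0.72, 0.04) = 0.72
So the right-hand bound is ((y ↔ x) ↔ x) ∨ y = 0.72.
The residuum of the Łukasiewicz t-norm gives the supremum: min(1, 1 − 0.96 + 0.72).
1 − 0.96 + 0.72 = 0.76, so t = min(1, 0.76) = 0.76.
Check: 0.96 ⊗ 0.76 = max(0, 0.72) = 0.72 ≤ 0.72.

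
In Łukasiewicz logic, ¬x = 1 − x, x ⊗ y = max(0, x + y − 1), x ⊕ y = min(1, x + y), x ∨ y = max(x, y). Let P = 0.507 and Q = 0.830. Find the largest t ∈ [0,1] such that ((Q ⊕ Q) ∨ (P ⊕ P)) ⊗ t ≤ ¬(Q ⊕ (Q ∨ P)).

Q ⊕ Q = min(1, 0.830 + 0.830) = min(1, 1.660) = 1.000
P ⊕ P = min(1, 0.507 + 0.507) = min(1, 1.014) = 1.000
(Q ⊕ Q) ∨ (P ⊕ P) = max(1.000, 1.000) = 1.000
So the left factor is (Q ⊕ Q) ∨ (P ⊕ P) = 1.000.
Q ∨ P = max(0.830, 0.507) = 0.830
Q ⊕ (Q ∨ P) = min(1, 0.830 + 0.830) = min(1, 1.660) = 1.000
¬(Q ⊕ (Q ∨ P)) = 1 − 1.000 = 0.000
So the right-hand bound is ¬(Q ⊕ (Q ∨ P)) = 0.000.
The residuum of the Łukasiewicz t-norm gives the supremum: min(1, 1 − 1.000 + 0.000).
1 − 1.000 + 0.000 = 0.000, so t = min(1, 0.000) = 0.000.
Check: 1.000 ⊗ 0.000 = max(0, 0.000) = 0.000 ≤ 0.000.

0.000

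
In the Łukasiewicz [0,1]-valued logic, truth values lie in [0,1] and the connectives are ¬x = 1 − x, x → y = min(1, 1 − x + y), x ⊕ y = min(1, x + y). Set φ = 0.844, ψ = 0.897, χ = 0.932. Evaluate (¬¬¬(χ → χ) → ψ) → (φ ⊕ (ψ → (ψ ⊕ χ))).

χ → χ = min(1, 1 − 0.932 + 0.932) = min(1, 1.000) = 1.000
¬(χ → χ) = 1 − 1.000 = 0.000
¬¬(χ → χ) = 1 − 0.000 = 1.000
¬¬¬(χ → χ) = 1 − 1.000 = 0.000
¬¬¬(χ → χ) → ψ = min(1, 1 − 0.000 + 0.897) = min(1, 1.897) = 1.000
ψ ⊕ χ = min(1, 0.897 + 0.932) = min(1, 1.829) = 1.000
ψ → (ψ ⊕ χ) = min(1, 1 − 0.897 + 1.000) = min(1, 1.103) = 1.000
φ ⊕ (ψ → (ψ ⊕ χ)) = min(1, 0.844 + 1.000) = min(1, 1.844) = 1.000
(¬¬¬(χ → χ) → ψ) → (φ ⊕ (ψ → (ψ ⊕ χ))) = min(1, 1 − 1.000 + 1.000) = min(1, 1.000) = 1.000

1.000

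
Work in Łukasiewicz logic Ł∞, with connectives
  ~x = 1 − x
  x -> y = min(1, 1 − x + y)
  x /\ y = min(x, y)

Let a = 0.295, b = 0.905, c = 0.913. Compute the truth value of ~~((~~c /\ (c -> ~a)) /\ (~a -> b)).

0.792

~c = 1 − 0.913 = 0.087
~~c = 1 − 0.087 = 0.913
~a = 1 − 0.295 = 0.705
c -> ~a = min(1, 1 − 0.913 + 0.705) = min(1, 0.792) = 0.792
~~c /\ (c -> ~a) = min(0.913, 0.792) = 0.792
~a -> b = min(1, 1 − 0.705 + 0.905) = min(1, 1.200) = 1.000
(~~c /\ (c -> ~a)) /\ (~a -> b) = min(0.792, 1.000) = 0.792
~((~~c /\ (c -> ~a)) /\ (~a -> b)) = 1 − 0.792 = 0.208
~~((~~c /\ (c -> ~a)) /\ (~a -> b)) = 1 − 0.208 = 0.792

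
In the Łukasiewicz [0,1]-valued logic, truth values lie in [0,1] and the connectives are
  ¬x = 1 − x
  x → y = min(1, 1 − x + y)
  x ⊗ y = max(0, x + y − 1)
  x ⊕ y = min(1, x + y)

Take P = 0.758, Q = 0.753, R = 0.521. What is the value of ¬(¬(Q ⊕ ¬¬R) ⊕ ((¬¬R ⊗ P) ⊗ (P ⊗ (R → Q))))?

¬R = 1 − 0.521 = 0.479
¬¬R = 1 − 0.479 = 0.521
Q ⊕ ¬¬R = min(1, 0.753 + 0.521) = min(1, 1.274) = 1.000
¬(Q ⊕ ¬¬R) = 1 − 1.000 = 0.000
¬¬R ⊗ P = max(0, 0.521 + 0.758 − 1) = max(0, 0.279) = 0.279
R → Q = min(1, 1 − 0.521 + 0.753) = min(1, 1.232) = 1.000
P ⊗ (R → Q) = max(0, 0.758 + 1.000 − 1) = max(0, 0.758) = 0.758
(¬¬R ⊗ P) ⊗ (P ⊗ (R → Q)) = max(0, 0.279 + 0.758 − 1) = max(0, 0.037) = 0.037
¬(Q ⊕ ¬¬R) ⊕ ((¬¬R ⊗ P) ⊗ (P ⊗ (R → Q))) = min(1, 0.000 + 0.037) = min(1, 0.037) = 0.037
¬(¬(Q ⊕ ¬¬R) ⊕ ((¬¬R ⊗ P) ⊗ (P ⊗ (R → Q)))) = 1 − 0.037 = 0.963

0.963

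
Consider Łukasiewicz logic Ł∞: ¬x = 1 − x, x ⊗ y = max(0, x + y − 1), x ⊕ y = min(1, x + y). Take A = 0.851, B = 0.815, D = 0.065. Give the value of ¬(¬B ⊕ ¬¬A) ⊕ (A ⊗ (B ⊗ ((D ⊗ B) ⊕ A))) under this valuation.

0.517

¬B = 1 − 0.815 = 0.185
¬A = 1 − 0.851 = 0.149
¬¬A = 1 − 0.149 = 0.851
¬B ⊕ ¬¬A = min(1, 0.185 + 0.851) = min(1, 1.036) = 1.000
¬(¬B ⊕ ¬¬A) = 1 − 1.000 = 0.000
D ⊗ B = max(0, 0.065 + 0.815 − 1) = max(0, -0.120) = 0.000
(D ⊗ B) ⊕ A = min(1, 0.000 + 0.851) = min(1, 0.851) = 0.851
B ⊗ ((D ⊗ B) ⊕ A) = max(0, 0.815 + 0.851 − 1) = max(0, 0.666) = 0.666
A ⊗ (B ⊗ ((D ⊗ B) ⊕ A)) = max(0, 0.851 + 0.666 − 1) = max(0, 0.517) = 0.517
¬(¬B ⊕ ¬¬A) ⊕ (A ⊗ (B ⊗ ((D ⊗ B) ⊕ A))) = min(1, 0.000 + 0.517) = min(1, 0.517) = 0.517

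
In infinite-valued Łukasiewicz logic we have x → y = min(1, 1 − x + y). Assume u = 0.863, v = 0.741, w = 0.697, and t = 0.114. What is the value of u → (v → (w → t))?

w → t = min(1, 1 − 0.697 + 0.114) = min(1, 0.417) = 0.417
v → (w → t) = min(1, 1 − 0.741 + 0.417) = min(1, 0.676) = 0.676
u → (v → (w → t)) = min(1, 1 − 0.863 + 0.676) = min(1, 0.813) = 0.813

0.813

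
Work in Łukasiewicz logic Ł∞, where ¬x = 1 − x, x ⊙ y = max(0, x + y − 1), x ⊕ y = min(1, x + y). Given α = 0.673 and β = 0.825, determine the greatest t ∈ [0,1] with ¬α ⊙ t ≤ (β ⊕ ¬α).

¬α = 1 − 0.673 = 0.327
So the left factor is ¬α = 0.327.
β ⊕ ¬α = min(1, 0.825 + 0.327) = min(1, 1.152) = 1.000
So the right-hand bound is β ⊕ ¬α = 1.000.
The residuum of the Łukasiewicz t-norm gives the supremum: min(1, 1 − 0.327 + 1.000).
1 − 0.327 + 1.000 = 1.673, so t = min(1, 1.673) = 1.000.
Check: 0.327 ⊙ 1.000 = max(0, 0.327) = 0.327 ≤ 1.000.

1.000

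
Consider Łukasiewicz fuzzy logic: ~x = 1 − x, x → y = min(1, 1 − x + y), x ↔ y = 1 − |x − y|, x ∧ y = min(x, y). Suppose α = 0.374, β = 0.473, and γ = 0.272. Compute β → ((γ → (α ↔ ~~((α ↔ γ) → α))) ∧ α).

0.901

α ↔ γ = 1 − |0.374 − 0.272| = 1 − 0.102 = 0.898
(α ↔ γ) → α = min(1, 1 − 0.898 + 0.374) = min(1, 0.476) = 0.476
~((α ↔ γ) → α) = 1 − 0.476 = 0.524
~~((α ↔ γ) → α) = 1 − 0.524 = 0.476
α ↔ ~~((α ↔ γ) → α) = 1 − |0.374 − 0.476| = 1 − 0.102 = 0.898
γ → (α ↔ ~~((α ↔ γ) → α)) = min(1, 1 − 0.272 + 0.898) = min(1, 1.626) = 1.000
(γ → (α ↔ ~~((α ↔ γ) → α))) ∧ α = min(1.000, 0.374) = 0.374
β → ((γ → (α ↔ ~~((α ↔ γ) → α))) ∧ α) = min(1, 1 − 0.473 + 0.374) = min(1, 0.901) = 0.901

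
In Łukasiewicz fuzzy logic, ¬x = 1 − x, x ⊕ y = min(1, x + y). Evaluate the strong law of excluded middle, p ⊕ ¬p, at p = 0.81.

1.00

¬p = 1 − 0.81 = 0.19
p ⊕ ¬p = min(1, 0.81 + 0.19) = min(1, 1.00) = 1.00
(As expected: always 1 in Ł∞ since a ⊕ (1−a) = 1.)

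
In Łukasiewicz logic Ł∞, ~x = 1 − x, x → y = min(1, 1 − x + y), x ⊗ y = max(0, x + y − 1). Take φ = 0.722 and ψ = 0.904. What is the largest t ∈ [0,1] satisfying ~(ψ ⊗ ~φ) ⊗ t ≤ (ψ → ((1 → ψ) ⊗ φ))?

0.904

~φ = 1 − 0.722 = 0.278
ψ ⊗ ~φ = max(0, 0.904 + 0.278 − 1) = max(0, 0.182) = 0.182
~(ψ ⊗ ~φ) = 1 − 0.182 = 0.818
So the left factor is ~(ψ ⊗ ~φ) = 0.818.
1 → ψ = min(1, 1 − 1.000 + 0.904) = min(1, 0.904) = 0.904
(1 → ψ) ⊗ φ = max(0, 0.904 + 0.722 − 1) = max(0, 0.626) = 0.626
ψ → ((1 → ψ) ⊗ φ) = min(1, 1 − 0.904 + 0.626) = min(1, 0.722) = 0.722
So the right-hand bound is ψ → ((1 → ψ) ⊗ φ) = 0.722.
The residuum of the Łukasiewicz t-norm gives the supremum: min(1, 1 − 0.818 + 0.722).
1 − 0.818 + 0.722 = 0.904, so t = min(1, 0.904) = 0.904.
Check: 0.818 ⊗ 0.904 = max(0, 0.722) = 0.722 ≤ 0.722.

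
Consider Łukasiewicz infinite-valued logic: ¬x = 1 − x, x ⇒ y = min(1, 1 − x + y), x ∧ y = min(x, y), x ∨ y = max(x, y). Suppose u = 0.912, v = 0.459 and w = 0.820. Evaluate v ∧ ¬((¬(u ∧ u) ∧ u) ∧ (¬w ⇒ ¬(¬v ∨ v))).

0.459

u ∧ u = min(0.912, 0.912) = 0.912
¬(u ∧ u) = 1 − 0.912 = 0.088
¬(u ∧ u) ∧ u = min(0.088, 0.912) = 0.088
¬w = 1 − 0.820 = 0.180
¬v = 1 − 0.459 = 0.541
¬v ∨ v = max(0.541, 0.459) = 0.541
¬(¬v ∨ v) = 1 − 0.541 = 0.459
¬w ⇒ ¬(¬v ∨ v) = min(1, 1 − 0.180 + 0.459) = min(1, 1.279) = 1.000
(¬(u ∧ u) ∧ u) ∧ (¬w ⇒ ¬(¬v ∨ v)) = min(0.088, 1.000) = 0.088
¬((¬(u ∧ u) ∧ u) ∧ (¬w ⇒ ¬(¬v ∨ v))) = 1 − 0.088 = 0.912
v ∧ ¬((¬(u ∧ u) ∧ u) ∧ (¬w ⇒ ¬(¬v ∨ v))) = min(0.459, 0.912) = 0.459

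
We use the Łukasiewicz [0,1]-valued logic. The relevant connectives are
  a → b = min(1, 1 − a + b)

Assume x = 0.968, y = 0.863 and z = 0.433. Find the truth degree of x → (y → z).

y → z = min(1, 1 − 0.863 + 0.433) = min(1, 0.570) = 0.570
x → (y → z) = min(1, 1 − 0.968 + 0.570) = min(1, 0.602) = 0.602

0.602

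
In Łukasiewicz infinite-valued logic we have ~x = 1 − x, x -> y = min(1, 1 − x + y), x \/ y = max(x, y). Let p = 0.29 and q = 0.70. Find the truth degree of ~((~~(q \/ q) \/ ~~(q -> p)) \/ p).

q \/ q = max(0.70, 0.70) = 0.70
~(q \/ q) = 1 − 0.70 = 0.30
~~(q \/ q) = 1 − 0.30 = 0.70
q -> p = min(1, 1 − 0.70 + 0.29) = min(1, 0.59) = 0.59
~(q -> p) = 1 − 0.59 = 0.41
~~(q -> p) = 1 − 0.41 = 0.59
~~(q \/ q) \/ ~~(q -> p) = max(0.70, 0.59) = 0.70
(~~(q \/ q) \/ ~~(q -> p)) \/ p = max(0.70, 0.29) = 0.70
~((~~(q \/ q) \/ ~~(q -> p)) \/ p) = 1 − 0.70 = 0.30

0.30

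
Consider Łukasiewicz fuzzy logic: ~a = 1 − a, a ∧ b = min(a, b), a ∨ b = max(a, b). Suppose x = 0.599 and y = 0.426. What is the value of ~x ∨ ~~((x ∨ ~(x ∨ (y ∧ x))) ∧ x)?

~x = 1 − 0.599 = 0.401
y ∧ x = min(0.426, 0.599) = 0.426
x ∨ (y ∧ x) = max(0.599, 0.426) = 0.599
~(x ∨ (y ∧ x)) = 1 − 0.599 = 0.401
x ∨ ~(x ∨ (y ∧ x)) = max(0.599, 0.401) = 0.599
(x ∨ ~(x ∨ (y ∧ x))) ∧ x = min(0.599, 0.599) = 0.599
~((x ∨ ~(x ∨ (y ∧ x))) ∧ x) = 1 − 0.599 = 0.401
~~((x ∨ ~(x ∨ (y ∧ x))) ∧ x) = 1 − 0.401 = 0.599
~x ∨ ~~((x ∨ ~(x ∨ (y ∧ x))) ∧ x) = max(0.401, 0.599) = 0.599

0.599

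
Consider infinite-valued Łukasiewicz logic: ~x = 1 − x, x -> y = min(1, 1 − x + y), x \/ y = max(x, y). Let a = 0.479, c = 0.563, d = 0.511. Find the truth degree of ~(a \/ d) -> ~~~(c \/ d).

0.948

a \/ d = max(0.479, 0.511) = 0.511
~(a \/ d) = 1 − 0.511 = 0.489
c \/ d = max(0.563, 0.511) = 0.563
~(c \/ d) = 1 − 0.563 = 0.437
~~(c \/ d) = 1 − 0.437 = 0.563
~~~(c \/ d) = 1 − 0.563 = 0.437
~(a \/ d) -> ~~~(c \/ d) = min(1, 1 − 0.489 + 0.437) = min(1, 0.948) = 0.948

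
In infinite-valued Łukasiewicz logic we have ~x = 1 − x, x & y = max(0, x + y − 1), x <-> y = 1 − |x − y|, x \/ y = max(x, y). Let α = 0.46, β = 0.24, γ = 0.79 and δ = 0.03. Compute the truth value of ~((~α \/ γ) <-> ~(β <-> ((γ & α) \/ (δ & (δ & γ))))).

0.78

~α = 1 − 0.46 = 0.54
~α \/ γ = max(0.54, 0.79) = 0.79
γ & α = max(0, 0.79 + 0.46 − 1) = max(0, 0.25) = 0.25
δ & γ = max(0, 0.03 + 0.79 − 1) = max(0, -0.18) = 0.00
δ & (δ & γ) = max(0, 0.03 + 0.00 − 1) = max(0, -0.97) = 0.00
(γ & α) \/ (δ & (δ & γ)) = max(0.25, 0.00) = 0.25
β <-> ((γ & α) \/ (δ & (δ & γ))) = 1 − |0.24 − 0.25| = 1 − 0.01 = 0.99
~(β <-> ((γ & α) \/ (δ & (δ & γ)))) = 1 − 0.99 = 0.01
(~α \/ γ) <-> ~(β <-> ((γ & α) \/ (δ & (δ & γ)))) = 1 − |0.79 − 0.01| = 1 − 0.78 = 0.22
~((~α \/ γ) <-> ~(β <-> ((γ & α) \/ (δ & (δ & γ))))) = 1 − 0.22 = 0.78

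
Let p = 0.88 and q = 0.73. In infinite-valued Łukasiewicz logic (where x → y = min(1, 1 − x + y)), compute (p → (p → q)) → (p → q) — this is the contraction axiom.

0.88

p → q = min(1, 1 − 0.88 + 0.73) = min(1, 0.85) = 0.85
p → (p → q) = min(1, 1 − 0.88 + 0.85) = min(1, 0.97) = 0.97
(p → (p → q)) → (p → q) = min(1, 1 − 0.97 + 0.85) = min(1, 0.88) = 0.88
(The value 0.88 < 1 shows this instance is not satisfied; fails in Ł∞ (the t-norm is not idempotent).)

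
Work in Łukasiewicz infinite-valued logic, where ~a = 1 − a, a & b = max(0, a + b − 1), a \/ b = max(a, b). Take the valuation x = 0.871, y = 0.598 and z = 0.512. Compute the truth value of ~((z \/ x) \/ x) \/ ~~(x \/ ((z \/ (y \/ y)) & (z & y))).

z \/ x = max(0.512, 0.871) = 0.871
(z \/ x) \/ x = max(0.871, 0.871) = 0.871
~((z \/ x) \/ x) = 1 − 0.871 = 0.129
y \/ y = max(0.598, 0.598) = 0.598
z \/ (y \/ y) = max(0.512, 0.598) = 0.598
z & y = max(0, 0.512 + 0.598 − 1) = max(0, 0.110) = 0.110
(z \/ (y \/ y)) & (z & y) = max(0, 0.598 + 0.110 − 1) = max(0, -0.292) = 0.000
x \/ ((z \/ (y \/ y)) & (z & y)) = max(0.871, 0.000) = 0.871
~(x \/ ((z \/ (y \/ y)) & (z & y))) = 1 − 0.871 = 0.129
~~(x \/ ((z \/ (y \/ y)) & (z & y))) = 1 − 0.129 = 0.871
~((z \/ x) \/ x) \/ ~~(x \/ ((z \/ (y \/ y)) & (z & y))) = max(0.129, 0.871) = 0.871

0.871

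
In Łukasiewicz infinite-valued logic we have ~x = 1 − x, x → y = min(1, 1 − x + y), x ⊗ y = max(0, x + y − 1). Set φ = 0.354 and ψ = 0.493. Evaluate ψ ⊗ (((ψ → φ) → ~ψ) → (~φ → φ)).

0.493

ψ → φ = min(1, 1 − 0.493 + 0.354) = min(1, 0.861) = 0.861
~ψ = 1 − 0.493 = 0.507
(ψ → φ) → ~ψ = min(1, 1 − 0.861 + 0.507) = min(1, 0.646) = 0.646
~φ = 1 − 0.354 = 0.646
~φ → φ = min(1, 1 − 0.646 + 0.354) = min(1, 0.708) = 0.708
((ψ → φ) → ~ψ) → (~φ → φ) = min(1, 1 − 0.646 + 0.708) = min(1, 1.062) = 1.000
ψ ⊗ (((ψ → φ) → ~ψ) → (~φ → φ)) = max(0, 0.493 + 1.000 − 1) = max(0, 0.493) = 0.493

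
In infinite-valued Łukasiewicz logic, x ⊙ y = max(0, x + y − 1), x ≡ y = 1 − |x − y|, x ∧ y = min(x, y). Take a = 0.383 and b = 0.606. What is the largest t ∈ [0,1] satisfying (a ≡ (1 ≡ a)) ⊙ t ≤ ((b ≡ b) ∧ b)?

1 ≡ a = 1 − |1.000 − 0.383| = 1 − 0.617 = 0.383
a ≡ (1 ≡ a) = 1 − |0.383 − 0.383| = 1 − 0.000 = 1.000
So the left factor is a ≡ (1 ≡ a) = 1.000.
b ≡ b = 1 − |0.606 − 0.606| = 1 − 0.000 = 1.000
(b ≡ b) ∧ b = min(1.000, 0.606) = 0.606
So the right-hand bound is (b ≡ b) ∧ b = 0.606.
The residuum of the Łukasiewicz t-norm gives the supremum: min(1, 1 − 1.000 + 0.606).
1 − 1.000 + 0.606 = 0.606, so t = min(1, 0.606) = 0.606.
Check: 1.000 ⊙ 0.606 = max(0, 0.606) = 0.606 ≤ 0.606.

0.606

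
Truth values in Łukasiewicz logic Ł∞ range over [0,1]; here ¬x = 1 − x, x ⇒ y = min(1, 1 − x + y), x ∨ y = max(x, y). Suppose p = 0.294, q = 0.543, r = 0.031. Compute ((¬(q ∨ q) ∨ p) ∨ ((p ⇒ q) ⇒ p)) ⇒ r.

q ∨ q = max(0.543, 0.543) = 0.543
¬(q ∨ q) = 1 − 0.543 = 0.457
¬(q ∨ q) ∨ p = max(0.457, 0.294) = 0.457
p ⇒ q = min(1, 1 − 0.294 + 0.543) = min(1, 1.249) = 1.000
(p ⇒ q) ⇒ p = min(1, 1 − 1.000 + 0.294) = min(1, 0.294) = 0.294
(¬(q ∨ q) ∨ p) ∨ ((p ⇒ q) ⇒ p) = max(0.457, 0.294) = 0.457
((¬(q ∨ q) ∨ p) ∨ ((p ⇒ q) ⇒ p)) ⇒ r = min(1, 1 − 0.457 + 0.031) = min(1, 0.574) = 0.574

0.574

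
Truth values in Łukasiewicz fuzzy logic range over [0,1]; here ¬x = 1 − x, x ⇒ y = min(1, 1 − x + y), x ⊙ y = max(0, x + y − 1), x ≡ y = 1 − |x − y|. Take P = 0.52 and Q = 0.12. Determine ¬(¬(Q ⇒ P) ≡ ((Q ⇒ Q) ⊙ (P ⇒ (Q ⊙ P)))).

Q ⇒ P = min(1, 1 − 0.12 + 0.52) = min(1, 1.40) = 1.00
¬(Q ⇒ P) = 1 − 1.00 = 0.00
Q ⇒ Q = min(1, 1 − 0.12 + 0.12) = min(1, 1.00) = 1.00
Q ⊙ P = max(0, 0.12 + 0.52 − 1) = max(0, -0.36) = 0.00
P ⇒ (Q ⊙ P) = min(1, 1 − 0.52 + 0.00) = min(1, 0.48) = 0.48
(Q ⇒ Q) ⊙ (P ⇒ (Q ⊙ P)) = max(0, 1.00 + 0.48 − 1) = max(0, 0.48) = 0.48
¬(Q ⇒ P) ≡ ((Q ⇒ Q) ⊙ (P ⇒ (Q ⊙ P))) = 1 − |0.00 − 0.48| = 1 − 0.48 = 0.52
¬(¬(Q ⇒ P) ≡ ((Q ⇒ Q) ⊙ (P ⇒ (Q ⊙ P)))) = 1 − 0.52 = 0.48

0.48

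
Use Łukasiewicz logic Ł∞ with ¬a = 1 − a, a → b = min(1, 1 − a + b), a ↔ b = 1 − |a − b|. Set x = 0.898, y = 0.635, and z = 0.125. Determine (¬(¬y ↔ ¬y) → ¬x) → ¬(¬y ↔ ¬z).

¬y = 1 − 0.635 = 0.365
¬y ↔ ¬y = 1 − |0.365 − 0.365| = 1 − 0.000 = 1.000
¬(¬y ↔ ¬y) = 1 − 1.000 = 0.000
¬x = 1 − 0.898 = 0.102
¬(¬y ↔ ¬y) → ¬x = min(1, 1 − 0.000 + 0.102) = min(1, 1.102) = 1.000
¬z = 1 − 0.125 = 0.875
¬y ↔ ¬z = 1 − |0.365 − 0.875| = 1 − 0.510 = 0.490
¬(¬y ↔ ¬z) = 1 − 0.490 = 0.510
(¬(¬y ↔ ¬y) → ¬x) → ¬(¬y ↔ ¬z) = min(1, 1 − 1.000 + 0.510) = min(1, 0.510) = 0.510

0.510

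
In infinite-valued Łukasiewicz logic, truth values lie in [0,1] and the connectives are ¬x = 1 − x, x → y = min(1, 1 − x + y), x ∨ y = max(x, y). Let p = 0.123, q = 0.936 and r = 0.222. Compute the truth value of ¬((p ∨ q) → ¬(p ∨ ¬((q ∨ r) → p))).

0.749

p ∨ q = max(0.123, 0.936) = 0.936
q ∨ r = max(0.936, 0.222) = 0.936
(q ∨ r) → p = min(1, 1 − 0.936 + 0.123) = min(1, 0.187) = 0.187
¬((q ∨ r) → p) = 1 − 0.187 = 0.813
p ∨ ¬((q ∨ r) → p) = max(0.123, 0.813) = 0.813
¬(p ∨ ¬((q ∨ r) → p)) = 1 − 0.813 = 0.187
(p ∨ q) → ¬(p ∨ ¬((q ∨ r) → p)) = min(1, 1 − 0.936 + 0.187) = min(1, 0.251) = 0.251
¬((p ∨ q) → ¬(p ∨ ¬((q ∨ r) → p))) = 1 − 0.251 = 0.749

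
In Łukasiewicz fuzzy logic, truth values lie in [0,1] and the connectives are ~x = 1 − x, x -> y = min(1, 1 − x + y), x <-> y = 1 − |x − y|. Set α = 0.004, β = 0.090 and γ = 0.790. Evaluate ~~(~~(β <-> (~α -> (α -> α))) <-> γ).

~α = 1 − 0.004 = 0.996
α -> α = min(1, 1 − 0.004 + 0.004) = min(1, 1.000) = 1.000
~α -> (α -> α) = min(1, 1 − 0.996 + 1.000) = min(1, 1.004) = 1.000
β <-> (~α -> (α -> α)) = 1 − |0.090 − 1.000| = 1 − 0.910 = 0.090
~(β <-> (~α -> (α -> α))) = 1 − 0.090 = 0.910
~~(β <-> (~α -> (α -> α))) = 1 − 0.910 = 0.090
~~(β <-> (~α -> (α -> α))) <-> γ = 1 − |0.090 − 0.790| = 1 − 0.700 = 0.300
~(~~(β <-> (~α -> (α -> α))) <-> γ) = 1 − 0.300 = 0.700
~~(~~(β <-> (~α -> (α -> α))) <-> γ) = 1 − 0.700 = 0.300

0.300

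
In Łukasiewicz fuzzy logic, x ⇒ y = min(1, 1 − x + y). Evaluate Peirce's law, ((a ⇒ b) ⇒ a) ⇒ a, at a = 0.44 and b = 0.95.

1.00

a ⇒ b = min(1, 1 − 0.44 + 0.95) = min(1, 1.51) = 1.00
(a ⇒ b) ⇒ a = min(1, 1 − 1.00 + 0.44) = min(1, 0.44) = 0.44
((a ⇒ b) ⇒ a) ⇒ a = min(1, 1 − 0.44 + 0.44) = min(1, 1.00) = 1.00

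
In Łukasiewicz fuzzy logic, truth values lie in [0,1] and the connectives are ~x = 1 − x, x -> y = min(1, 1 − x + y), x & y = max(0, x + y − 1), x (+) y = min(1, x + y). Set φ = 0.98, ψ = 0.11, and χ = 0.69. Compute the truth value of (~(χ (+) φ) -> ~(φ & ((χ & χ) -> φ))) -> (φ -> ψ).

0.13

χ (+) φ = min(1, 0.69 + 0.98) = min(1, 1.67) = 1.00
~(χ (+) φ) = 1 − 1.00 = 0.00
χ & χ = max(0, 0.69 + 0.69 − 1) = max(0, 0.38) = 0.38
(χ & χ) -> φ = min(1, 1 − 0.38 + 0.98) = min(1, 1.60) = 1.00
φ & ((χ & χ) -> φ) = max(0, 0.98 + 1.00 − 1) = max(0, 0.98) = 0.98
~(φ & ((χ & χ) -> φ)) = 1 − 0.98 = 0.02
~(χ (+) φ) -> ~(φ & ((χ & χ) -> φ)) = min(1, 1 − 0.00 + 0.02) = min(1, 1.02) = 1.00
φ -> ψ = min(1, 1 − 0.98 + 0.11) = min(1, 0.13) = 0.13
(~(χ (+) φ) -> ~(φ & ((χ & χ) -> φ))) -> (φ -> ψ) = min(1, 1 − 1.00 + 0.13) = min(1, 0.13) = 0.13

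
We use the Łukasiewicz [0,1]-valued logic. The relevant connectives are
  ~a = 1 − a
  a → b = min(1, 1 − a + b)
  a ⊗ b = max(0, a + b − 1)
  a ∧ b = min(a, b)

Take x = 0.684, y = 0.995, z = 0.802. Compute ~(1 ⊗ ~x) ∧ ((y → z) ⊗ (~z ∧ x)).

0.005

~x = 1 − 0.684 = 0.316
1 ⊗ ~x = max(0, 1.000 + 0.316 − 1) = max(0, 0.316) = 0.316
~(1 ⊗ ~x) = 1 − 0.316 = 0.684
y → z = min(1, 1 − 0.995 + 0.802) = min(1, 0.807) = 0.807
~z = 1 − 0.802 = 0.198
~z ∧ x = min(0.198, 0.684) = 0.198
(y → z) ⊗ (~z ∧ x) = max(0, 0.807 + 0.198 − 1) = max(0, 0.005) = 0.005
~(1 ⊗ ~x) ∧ ((y → z) ⊗ (~z ∧ x)) = min(0.684, 0.005) = 0.005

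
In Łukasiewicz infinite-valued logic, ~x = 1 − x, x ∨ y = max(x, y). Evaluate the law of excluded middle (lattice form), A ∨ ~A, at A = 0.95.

~A = 1 − 0.95 = 0.05
A ∨ ~A = max(0.95, 0.05) = 0.95
(The value 0.95 < 1 shows this instance is not satisfied; not a Ł∞-tautology — its value is max(a, 1−a).)

0.95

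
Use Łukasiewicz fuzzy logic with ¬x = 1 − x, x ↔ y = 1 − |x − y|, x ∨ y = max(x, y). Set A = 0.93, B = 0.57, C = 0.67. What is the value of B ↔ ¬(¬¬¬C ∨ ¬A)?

¬C = 1 − 0.67 = 0.33
¬¬C = 1 − 0.33 = 0.67
¬¬¬C = 1 − 0.67 = 0.33
¬A = 1 − 0.93 = 0.07
¬¬¬C ∨ ¬A = max(0.33, 0.07) = 0.33
¬(¬¬¬C ∨ ¬A) = 1 − 0.33 = 0.67
B ↔ ¬(¬¬¬C ∨ ¬A) = 1 − |0.57 − 0.67| = 1 − 0.10 = 0.90

0.90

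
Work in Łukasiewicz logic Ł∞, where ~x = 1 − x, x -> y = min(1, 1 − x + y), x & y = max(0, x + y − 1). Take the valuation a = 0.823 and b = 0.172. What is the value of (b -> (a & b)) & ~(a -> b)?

0.479

a & b = max(0, 0.823 + 0.172 − 1) = max(0, -0.005) = 0.000
b -> (a & b) = min(1, 1 − 0.172 + 0.000) = min(1, 0.828) = 0.828
a -> b = min(1, 1 − 0.823 + 0.172) = min(1, 0.349) = 0.349
~(a -> b) = 1 − 0.349 = 0.651
(b -> (a & b)) & ~(a -> b) = max(0, 0.828 + 0.651 − 1) = max(0, 0.479) = 0.479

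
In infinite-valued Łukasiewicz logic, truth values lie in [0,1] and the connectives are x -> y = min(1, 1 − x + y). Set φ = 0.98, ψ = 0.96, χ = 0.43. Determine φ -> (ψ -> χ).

0.49

ψ -> χ = min(1, 1 − 0.96 + 0.43) = min(1, 0.47) = 0.47
φ -> (ψ -> χ) = min(1, 1 − 0.98 + 0.47) = min(1, 0.49) = 0.49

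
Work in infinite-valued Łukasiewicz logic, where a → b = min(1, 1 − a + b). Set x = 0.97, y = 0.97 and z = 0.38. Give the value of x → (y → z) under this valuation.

0.44

y → z = min(1, 1 − 0.97 + 0.38) = min(1, 0.41) = 0.41
x → (y → z) = min(1, 1 − 0.97 + 0.41) = min(1, 0.44) = 0.44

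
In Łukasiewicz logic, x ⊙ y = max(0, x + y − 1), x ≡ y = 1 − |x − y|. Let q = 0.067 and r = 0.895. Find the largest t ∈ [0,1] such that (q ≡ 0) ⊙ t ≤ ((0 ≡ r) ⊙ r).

q ≡ 0 = 1 − |0.067 − 0.000| = 1 − 0.067 = 0.933
So the left factor is q ≡ 0 = 0.933.
0 ≡ r = 1 − |0.000 − 0.895| = 1 − 0.895 = 0.105
(0 ≡ r) ⊙ r = max(0, 0.105 + 0.895 − 1) = max(0, 0.000) = 0.000
So the right-hand bound is (0 ≡ r) ⊙ r = 0.000.
The residuum of the Łukasiewicz t-norm gives the supremum: min(1, 1 − 0.933 + 0.000).
1 − 0.933 + 0.000 = 0.067, so t = min(1, 0.067) = 0.067.
Check: 0.933 ⊙ 0.067 = max(0, 0.000) = 0.000 ≤ 0.000.

0.067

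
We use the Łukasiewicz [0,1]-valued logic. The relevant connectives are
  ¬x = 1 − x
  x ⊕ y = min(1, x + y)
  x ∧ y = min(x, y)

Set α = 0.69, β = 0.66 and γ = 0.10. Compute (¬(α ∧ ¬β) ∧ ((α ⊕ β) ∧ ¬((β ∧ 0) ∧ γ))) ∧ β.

¬β = 1 − 0.66 = 0.34
α ∧ ¬β = min(0.69, 0.34) = 0.34
¬(α ∧ ¬β) = 1 − 0.34 = 0.66
α ⊕ β = min(1, 0.69 + 0.66) = min(1, 1.35) = 1.00
β ∧ 0 = min(0.66, 0.00) = 0.00
(β ∧ 0) ∧ γ = min(0.00, 0.10) = 0.00
¬((β ∧ 0) ∧ γ) = 1 − 0.00 = 1.00
(α ⊕ β) ∧ ¬((β ∧ 0) ∧ γ) = min(1.00, 1.00) = 1.00
¬(α ∧ ¬β) ∧ ((α ⊕ β) ∧ ¬((β ∧ 0) ∧ γ)) = min(0.66, 1.00) = 0.66
(¬(α ∧ ¬β) ∧ ((α ⊕ β) ∧ ¬((β ∧ 0) ∧ γ))) ∧ β = min(0.66, 0.66) = 0.66

0.66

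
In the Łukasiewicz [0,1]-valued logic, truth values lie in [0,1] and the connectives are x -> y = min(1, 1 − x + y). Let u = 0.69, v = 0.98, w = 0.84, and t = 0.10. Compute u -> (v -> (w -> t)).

w -> t = min(1, 1 − 0.84 + 0.10) = min(1, 0.26) = 0.26
v -> (w -> t) = min(1, 1 − 0.98 + 0.26) = min(1, 0.28) = 0.28
u -> (v -> (w -> t)) = min(1, 1 − 0.69 + 0.28) = min(1, 0.59) = 0.59

0.59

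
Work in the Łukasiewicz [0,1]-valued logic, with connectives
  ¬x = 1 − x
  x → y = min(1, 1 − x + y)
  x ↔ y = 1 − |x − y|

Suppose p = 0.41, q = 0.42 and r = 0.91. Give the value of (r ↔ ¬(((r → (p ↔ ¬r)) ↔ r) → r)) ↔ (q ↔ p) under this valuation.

0.10

¬r = 1 − 0.91 = 0.09
p ↔ ¬r = 1 − |0.41 − 0.09| = 1 − 0.32 = 0.68
r → (p ↔ ¬r) = min(1, 1 − 0.91 + 0.68) = min(1, 0.77) = 0.77
(r → (p ↔ ¬r)) ↔ r = 1 − |0.77 − 0.91| = 1 − 0.14 = 0.86
((r → (p ↔ ¬r)) ↔ r) → r = min(1, 1 − 0.86 + 0.91) = min(1, 1.05) = 1.00
¬(((r → (p ↔ ¬r)) ↔ r) → r) = 1 − 1.00 = 0.00
r ↔ ¬(((r → (p ↔ ¬r)) ↔ r) → r) = 1 − |0.91 − 0.00| = 1 − 0.91 = 0.09
q ↔ p = 1 − |0.42 − 0.41| = 1 − 0.01 = 0.99
(r ↔ ¬(((r → (p ↔ ¬r)) ↔ r) → r)) ↔ (q ↔ p) = 1 − |0.09 − 0.99| = 1 − 0.90 = 0.10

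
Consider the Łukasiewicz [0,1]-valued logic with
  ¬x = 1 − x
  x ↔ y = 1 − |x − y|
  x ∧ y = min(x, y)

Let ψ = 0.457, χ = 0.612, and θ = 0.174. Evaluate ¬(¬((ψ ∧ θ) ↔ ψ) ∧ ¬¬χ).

ψ ∧ θ = min(0.457, 0.174) = 0.174
(ψ ∧ θ) ↔ ψ = 1 − |0.174 − 0.457| = 1 − 0.283 = 0.717
¬((ψ ∧ θ) ↔ ψ) = 1 − 0.717 = 0.283
¬χ = 1 − 0.612 = 0.388
¬¬χ = 1 − 0.388 = 0.612
¬((ψ ∧ θ) ↔ ψ) ∧ ¬¬χ = min(0.283, 0.612) = 0.283
¬(¬((ψ ∧ θ) ↔ ψ) ∧ ¬¬χ) = 1 − 0.283 = 0.717

0.717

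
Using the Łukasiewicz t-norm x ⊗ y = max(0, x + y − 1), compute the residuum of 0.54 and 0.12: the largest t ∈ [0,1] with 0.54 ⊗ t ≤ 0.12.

The residuum of the Łukasiewicz t-norm gives the supremum: min(1, 1 − 0.54 + 0.12).
1 − 0.54 + 0.12 = 0.58, so t = min(1, 0.58) = 0.58.
Check: 0.54 ⊗ 0.58 = max(0, 0.12) = 0.12 ≤ 0.12.

0.58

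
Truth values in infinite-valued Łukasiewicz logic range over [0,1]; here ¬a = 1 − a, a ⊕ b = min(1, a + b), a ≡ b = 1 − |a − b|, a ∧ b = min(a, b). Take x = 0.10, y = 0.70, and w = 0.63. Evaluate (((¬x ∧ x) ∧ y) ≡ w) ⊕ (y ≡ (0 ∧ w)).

¬x = 1 − 0.10 = 0.90
¬x ∧ x = min(0.90, 0.10) = 0.10
(¬x ∧ x) ∧ y = min(0.10, 0.70) = 0.10
((¬x ∧ x) ∧ y) ≡ w = 1 − |0.10 − 0.63| = 1 − 0.53 = 0.47
0 ∧ w = min(0.00, 0.63) = 0.00
y ≡ (0 ∧ w) = 1 − |0.70 − 0.00| = 1 − 0.70 = 0.30
(((¬x ∧ x) ∧ y) ≡ w) ⊕ (y ≡ (0 ∧ w)) = min(1, 0.47 + 0.30) = min(1, 0.77) = 0.77

0.77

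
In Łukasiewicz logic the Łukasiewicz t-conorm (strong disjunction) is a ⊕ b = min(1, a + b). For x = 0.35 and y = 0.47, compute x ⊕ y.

x ⊕ y = min(1, 0.35 + 0.47) = min(1, 0.82) = 0.82
For comparison, the Gödel t-conorm max(a, b) would give 0.47.

0.82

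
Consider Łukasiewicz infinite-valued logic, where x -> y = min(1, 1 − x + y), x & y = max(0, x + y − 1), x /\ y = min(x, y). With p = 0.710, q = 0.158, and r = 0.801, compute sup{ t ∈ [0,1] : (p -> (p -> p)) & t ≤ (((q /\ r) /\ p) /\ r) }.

0.158

p -> p = min(1, 1 − 0.710 + 0.710) = min(1, 1.000) = 1.000
p -> (p -> p) = min(1, 1 − 0.710 + 1.000) = min(1, 1.290) = 1.000
So the left factor is p -> (p -> p) = 1.000.
q /\ r = min(0.158, 0.801) = 0.158
(q /\ r) /\ p = min(0.158, 0.710) = 0.158
((q /\ r) /\ p) /\ r = min(0.158, 0.801) = 0.158
So the right-hand bound is ((q /\ r) /\ p) /\ r = 0.158.
The residuum of the Łukasiewicz t-norm gives the supremum: min(1, 1 − 1.000 + 0.158).
1 − 1.000 + 0.158 = 0.158, so t = min(1, 0.158) = 0.158.
Check: 1.000 & 0.158 = max(0, 0.158) = 0.158 ≤ 0.158.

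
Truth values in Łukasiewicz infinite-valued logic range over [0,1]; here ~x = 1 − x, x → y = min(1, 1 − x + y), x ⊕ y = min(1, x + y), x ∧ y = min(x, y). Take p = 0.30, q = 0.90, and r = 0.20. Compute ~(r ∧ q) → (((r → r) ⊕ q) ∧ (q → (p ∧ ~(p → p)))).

r ∧ q = min(0.20, 0.90) = 0.20
~(r ∧ q) = 1 − 0.20 = 0.80
r → r = min(1, 1 − 0.20 + 0.20) = min(1, 1.00) = 1.00
(r → r) ⊕ q = min(1, 1.00 + 0.90) = min(1, 1.90) = 1.00
p → p = min(1, 1 − 0.30 + 0.30) = min(1, 1.00) = 1.00
~(p → p) = 1 − 1.00 = 0.00
p ∧ ~(p → p) = min(0.30, 0.00) = 0.00
q → (p ∧ ~(p → p)) = min(1, 1 − 0.90 + 0.00) = min(1, 0.10) = 0.10
((r → r) ⊕ q) ∧ (q → (p ∧ ~(p → p))) = min(1.00, 0.10) = 0.10
~(r ∧ q) → (((r → r) ⊕ q) ∧ (q → (p ∧ ~(p → p)))) = min(1, 1 − 0.80 + 0.10) = min(1, 0.30) = 0.30

0.30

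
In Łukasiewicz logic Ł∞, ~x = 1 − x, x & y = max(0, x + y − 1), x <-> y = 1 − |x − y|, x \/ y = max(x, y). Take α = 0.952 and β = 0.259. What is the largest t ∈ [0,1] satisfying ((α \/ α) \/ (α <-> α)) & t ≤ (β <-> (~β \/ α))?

α \/ α = max(0.952, 0.952) = 0.952
α <-> α = 1 − |0.952 − 0.952| = 1 − 0.000 = 1.000
(α \/ α) \/ (α <-> α) = max(0.952, 1.000) = 1.000
So the left factor is (α \/ α) \/ (α <-> α) = 1.000.
~β = 1 − 0.259 = 0.741
~β \/ α = max(0.741, 0.952) = 0.952
β <-> (~β \/ α) = 1 − |0.259 − 0.952| = 1 − 0.693 = 0.307
So the right-hand bound is β <-> (~β \/ α) = 0.307.
The residuum of the Łukasiewicz t-norm gives the supremum: min(1, 1 − 1.000 + 0.307).
1 − 1.000 + 0.307 = 0.307, so t = min(1, 0.307) = 0.307.
Check: 1.000 & 0.307 = max(0, 0.307) = 0.307 ≤ 0.307.

0.307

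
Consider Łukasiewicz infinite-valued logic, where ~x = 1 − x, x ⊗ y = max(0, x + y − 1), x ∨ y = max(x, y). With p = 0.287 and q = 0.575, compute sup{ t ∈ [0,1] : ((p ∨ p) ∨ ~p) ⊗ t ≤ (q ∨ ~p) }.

p ∨ p = max(0.287, 0.287) = 0.287
~p = 1 − 0.287 = 0.713
(p ∨ p) ∨ ~p = max(0.287, 0.713) = 0.713
So the left factor is (p ∨ p) ∨ ~p = 0.713.
q ∨ ~p = max(0.575, 0.713) = 0.713
So the right-hand bound is q ∨ ~p = 0.713.
The residuum of the Łukasiewicz t-norm gives the supremum: min(1, 1 − 0.713 + 0.713).
1 − 0.713 + 0.713 = 1.000, so t = min(1, 1.000) = 1.000.
Check: 0.713 ⊗ 1.000 = max(0, 0.713) = 0.713 ≤ 0.713.

1.000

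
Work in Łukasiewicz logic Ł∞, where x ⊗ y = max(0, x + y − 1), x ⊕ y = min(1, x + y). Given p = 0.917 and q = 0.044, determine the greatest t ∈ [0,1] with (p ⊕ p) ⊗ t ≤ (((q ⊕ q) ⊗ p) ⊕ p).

0.922

p ⊕ p = min(1, 0.917 + 0.917) = min(1, 1.834) = 1.000
So the left factor is p ⊕ p = 1.000.
q ⊕ q = min(1, 0.044 + 0.044) = min(1, 0.088) = 0.088
(q ⊕ q) ⊗ p = max(0, 0.088 + 0.917 − 1) = max(0, 0.005) = 0.005
((q ⊕ q) ⊗ p) ⊕ p = min(1, 0.005 + 0.917) = min(1, 0.922) = 0.922
So the right-hand bound is ((q ⊕ q) ⊗ p) ⊕ p = 0.922.
The residuum of the Łukasiewicz t-norm gives the supremum: min(1, 1 − 1.000 + 0.922).
1 − 1.000 + 0.922 = 0.922, so t = min(1, 0.922) = 0.922.
Check: 1.000 ⊗ 0.922 = max(0, 0.922) = 0.922 ≤ 0.922.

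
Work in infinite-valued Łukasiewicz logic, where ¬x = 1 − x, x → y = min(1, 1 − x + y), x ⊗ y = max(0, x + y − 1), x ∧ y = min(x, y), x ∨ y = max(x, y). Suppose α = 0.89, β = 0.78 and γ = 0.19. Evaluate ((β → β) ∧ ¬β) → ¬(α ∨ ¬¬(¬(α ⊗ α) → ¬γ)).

β → β = min(1, 1 − 0.78 + 0.78) = min(1, 1.00) = 1.00
¬β = 1 − 0.78 = 0.22
(β → β) ∧ ¬β = min(1.00, 0.22) = 0.22
α ⊗ α = max(0, 0.89 + 0.89 − 1) = max(0, 0.78) = 0.78
¬(α ⊗ α) = 1 − 0.78 = 0.22
¬γ = 1 − 0.19 = 0.81
¬(α ⊗ α) → ¬γ = min(1, 1 − 0.22 + 0.81) = min(1, 1.59) = 1.00
¬(¬(α ⊗ α) → ¬γ) = 1 − 1.00 = 0.00
¬¬(¬(α ⊗ α) → ¬γ) = 1 − 0.00 = 1.00
α ∨ ¬¬(¬(α ⊗ α) → ¬γ) = max(0.89, 1.00) = 1.00
¬(α ∨ ¬¬(¬(α ⊗ α) → ¬γ)) = 1 − 1.00 = 0.00
((β → β) ∧ ¬β) → ¬(α ∨ ¬¬(¬(α ⊗ α) → ¬γ)) = min(1, 1 − 0.22 + 0.00) = min(1, 0.78) = 0.78

0.78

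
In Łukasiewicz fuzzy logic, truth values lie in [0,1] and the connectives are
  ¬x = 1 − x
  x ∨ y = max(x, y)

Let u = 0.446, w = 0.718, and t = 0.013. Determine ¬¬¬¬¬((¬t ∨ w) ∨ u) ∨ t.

0.013

¬t = 1 − 0.013 = 0.987
¬t ∨ w = max(0.987, 0.718) = 0.987
(¬t ∨ w) ∨ u = max(0.987, 0.446) = 0.987
¬((¬t ∨ w) ∨ u) = 1 − 0.987 = 0.013
¬¬((¬t ∨ w) ∨ u) = 1 − 0.013 = 0.987
¬¬¬((¬t ∨ w) ∨ u) = 1 − 0.987 = 0.013
¬¬¬¬((¬t ∨ w) ∨ u) = 1 − 0.013 = 0.987
¬¬¬¬¬((¬t ∨ w) ∨ u) = 1 − 0.987 = 0.013
¬¬¬¬¬((¬t ∨ w) ∨ u) ∨ t = max(0.013, 0.013) = 0.013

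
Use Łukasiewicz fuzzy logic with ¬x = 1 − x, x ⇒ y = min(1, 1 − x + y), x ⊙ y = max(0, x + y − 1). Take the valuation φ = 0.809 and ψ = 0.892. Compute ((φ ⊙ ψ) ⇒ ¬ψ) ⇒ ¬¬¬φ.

0.784

φ ⊙ ψ = max(0, 0.809 + 0.892 − 1) = max(0, 0.701) = 0.701
¬ψ = 1 − 0.892 = 0.108
(φ ⊙ ψ) ⇒ ¬ψ = min(1, 1 − 0.701 + 0.108) = min(1, 0.407) = 0.407
¬φ = 1 − 0.809 = 0.191
¬¬φ = 1 − 0.191 = 0.809
¬¬¬φ = 1 − 0.809 = 0.191
((φ ⊙ ψ) ⇒ ¬ψ) ⇒ ¬¬¬φ = min(1, 1 − 0.407 + 0.191) = min(1, 0.784) = 0.784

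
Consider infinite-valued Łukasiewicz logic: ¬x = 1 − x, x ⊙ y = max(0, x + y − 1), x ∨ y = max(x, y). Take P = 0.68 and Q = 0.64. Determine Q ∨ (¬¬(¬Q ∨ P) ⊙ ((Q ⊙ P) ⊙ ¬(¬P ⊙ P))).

¬Q = 1 − 0.64 = 0.36
¬Q ∨ P = max(0.36, 0.68) = 0.68
¬(¬Q ∨ P) = 1 − 0.68 = 0.32
¬¬(¬Q ∨ P) = 1 − 0.32 = 0.68
Q ⊙ P = max(0, 0.64 + 0.68 − 1) = max(0, 0.32) = 0.32
¬P = 1 − 0.68 = 0.32
¬P ⊙ P = max(0, 0.32 + 0.68 − 1) = max(0, 0.00) = 0.00
¬(¬P ⊙ P) = 1 − 0.00 = 1.00
(Q ⊙ P) ⊙ ¬(¬P ⊙ P) = max(0, 0.32 + 1.00 − 1) = max(0, 0.32) = 0.32
¬¬(¬Q ∨ P) ⊙ ((Q ⊙ P) ⊙ ¬(¬P ⊙ P)) = max(0, 0.68 + 0.32 − 1) = max(0, 0.00) = 0.00
Q ∨ (¬¬(¬Q ∨ P) ⊙ ((Q ⊙ P) ⊙ ¬(¬P ⊙ P))) = max(0.64, 0.00) = 0.64

0.64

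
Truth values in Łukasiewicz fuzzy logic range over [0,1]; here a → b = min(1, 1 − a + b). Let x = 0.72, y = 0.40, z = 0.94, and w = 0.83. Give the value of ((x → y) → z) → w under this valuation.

0.83

x → y = min(1, 1 − 0.72 + 0.40) = min(1, 0.68) = 0.68
(x → y) → z = min(1, 1 − 0.68 + 0.94) = min(1, 1.26) = 1.00
((x → y) → z) → w = min(1, 1 − 1.00 + 0.83) = min(1, 0.83) = 0.83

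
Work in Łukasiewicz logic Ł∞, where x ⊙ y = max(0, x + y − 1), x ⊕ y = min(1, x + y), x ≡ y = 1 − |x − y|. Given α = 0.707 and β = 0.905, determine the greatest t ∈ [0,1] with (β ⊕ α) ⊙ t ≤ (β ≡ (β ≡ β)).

β ⊕ α = min(1, 0.905 + 0.707) = min(1, 1.612) = 1.000
So the left factor is β ⊕ α = 1.000.
β ≡ β = 1 − |0.905 − 0.905| = 1 − 0.000 = 1.000
β ≡ (β ≡ β) = 1 − |0.905 − 1.000| = 1 − 0.095 = 0.905
So the right-hand bound is β ≡ (β ≡ β) = 0.905.
The residuum of the Łukasiewicz t-norm gives the supremum: min(1, 1 − 1.000 + 0.905).
1 − 1.000 + 0.905 = 0.905, so t = min(1, 0.905) = 0.905.
Check: 1.000 ⊙ 0.905 = max(0, 0.905) = 0.905 ≤ 0.905.

0.905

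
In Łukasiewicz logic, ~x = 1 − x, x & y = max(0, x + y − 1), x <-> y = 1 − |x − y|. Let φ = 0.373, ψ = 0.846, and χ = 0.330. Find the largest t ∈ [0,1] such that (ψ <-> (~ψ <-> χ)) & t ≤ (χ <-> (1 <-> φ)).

~ψ = 1 − 0.846 = 0.154
~ψ <-> χ = 1 − |0.154 − 0.330| = 1 − 0.176 = 0.824
ψ <-> (~ψ <-> χ) = 1 − |0.846 − 0.824| = 1 − 0.022 = 0.978
So the left factor is ψ <-> (~ψ <-> χ) = 0.978.
1 <-> φ = 1 − |1.000 − 0.373| = 1 − 0.627 = 0.373
χ <-> (1 <-> φ) = 1 − |0.330 − 0.373| = 1 − 0.043 = 0.957
So the right-hand bound is χ <-> (1 <-> φ) = 0.957.
The residuum of the Łukasiewicz t-norm gives the supremum: min(1, 1 − 0.978 + 0.957).
1 − 0.978 + 0.957 = 0.979, so t = min(1, 0.979) = 0.979.
Check: 0.978 & 0.979 = max(0, 0.957) = 0.957 ≤ 0.957.

0.979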